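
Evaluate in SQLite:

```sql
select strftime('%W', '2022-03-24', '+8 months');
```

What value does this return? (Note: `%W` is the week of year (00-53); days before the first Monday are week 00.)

First apply '+8 months': 2022-03-24 → 2022-11-24.
2022-11-24 is a Thursday. SQLite's %W counts Mondays since the year started; the result is 47.

47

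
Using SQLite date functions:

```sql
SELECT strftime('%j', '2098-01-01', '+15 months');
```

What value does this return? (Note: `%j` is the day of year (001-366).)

First apply '+15 months': 2098-01-01 → 2099-04-01.
Day-of-year for 2099-04-01: days since 2099-01-01 inclusive = 91, zero-padded to 091.

091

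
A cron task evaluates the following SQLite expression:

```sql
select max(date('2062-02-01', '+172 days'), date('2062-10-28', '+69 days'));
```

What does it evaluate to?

2063-01-05

date('2062-02-01', '+172 days') → 2062-07-23.
date('2062-10-28', '+69 days') → 2063-01-05.
Later of the two is 2063-01-05.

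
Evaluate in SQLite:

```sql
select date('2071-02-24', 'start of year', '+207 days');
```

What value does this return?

2071-07-27

`start of year` rewinds 2071-02-24 to 2071-01-01.
Applying '+207 days' to 2071-01-01: counting 207 days forward gives 2071-07-27.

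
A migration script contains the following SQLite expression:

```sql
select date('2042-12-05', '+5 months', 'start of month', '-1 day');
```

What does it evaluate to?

2043-04-30

Adding +5 months to 2042-12-05 gives 2043-05-05.
`start of month` rewinds 2043-05-05 to 2043-05-01.
Going back 1 day from 2043-05-01 reaches 2043-04-30 (last day of April, 30 days).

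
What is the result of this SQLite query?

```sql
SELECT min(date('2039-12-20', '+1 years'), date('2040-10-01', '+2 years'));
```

2040-12-20

date('2039-12-20', '+1 years') → 2040-12-20.
date('2040-10-01', '+2 years') → 2042-10-01.
Earlier of the two is 2040-12-20.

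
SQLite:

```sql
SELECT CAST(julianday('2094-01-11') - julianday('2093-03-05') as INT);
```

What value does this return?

312

26 days remain in March 2093 after the 5th (31 − 5).
Full months from April 2093 through December 2093 contribute their day counts.
Then 11 days into January 2094.
Total: 26 + 30 + 31 + 30 + 31 + 31 + 30 + 31 + 30 + 31 + 11 = 312.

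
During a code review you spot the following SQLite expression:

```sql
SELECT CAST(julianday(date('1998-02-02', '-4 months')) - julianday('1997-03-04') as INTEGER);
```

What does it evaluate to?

Adding -4 months to 1998-02-02 gives 1997-10-02.
27 days remain in March 1997 after the 4th (31 − 4).
Full months from April 1997 through September 1997 contribute their day counts.
Then 2 days into October 1997.
Total: 27 + 30 + 31 + 30 + 31 + 31 + 30 + 2 = 212.

212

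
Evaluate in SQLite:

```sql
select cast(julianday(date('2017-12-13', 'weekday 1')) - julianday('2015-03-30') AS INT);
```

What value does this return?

`weekday 1` advances to the next Monday; 2017-12-13 is a Wednesday, so it moves forward to 2017-12-18.
1 day remains in March 2015 after the 30th (31 − 30).
Full months from April 2015 through November 2017 contribute their day counts.
Then 18 days into December 2017.
Total: 1 + 30 + 31 + 30 + 31 + 31 + 30 + 31 + 30 + 31 + 31 + 29 + 31 + 30 + 31 + 30 + 31 + 31 + 30 + 31 + 30 + 31 + 31 + 28 + 31 + 30 + 31 + 30 + 31 + 31 + 30 + 31 + 30 + 18 = 994.

994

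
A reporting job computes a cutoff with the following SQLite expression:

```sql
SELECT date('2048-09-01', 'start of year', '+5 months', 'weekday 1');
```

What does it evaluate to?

2048-06-01

`start of year` rewinds 2048-09-01 to 2048-01-01.
Adding +5 months to 2048-01-01 gives 2048-06-01.
`weekday 1` advances to the next Monday; 2048-06-01 is already a Monday, so it stays at 2048-06-01.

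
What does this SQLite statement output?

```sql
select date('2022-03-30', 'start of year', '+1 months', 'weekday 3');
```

2022-02-02

`start of year` rewinds 2022-03-30 to 2022-01-01.
Adding +1 month to 2022-01-01 gives 2022-02-01.
`weekday 3` advances to the next Wednesday; 2022-02-01 is a Tuesday, so it moves forward to 2022-02-02.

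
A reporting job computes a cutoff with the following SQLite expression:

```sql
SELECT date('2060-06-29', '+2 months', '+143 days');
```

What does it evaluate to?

2061-01-19

Adding +2 months to 2060-06-29 gives 2060-08-29.
Applying '+143 days' to 2060-08-29: counting 143 days forward gives 2061-01-19.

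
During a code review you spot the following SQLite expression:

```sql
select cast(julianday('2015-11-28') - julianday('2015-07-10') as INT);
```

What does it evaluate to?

21 days remain in July 2015 after the 10th (31 − 10).
August 2015: 31 days.
September 2015: 30 days.
October 2015: 31 days.
Then 28 days into November 2015.
Total: 21 + 31 + 30 + 31 + 28 = 141.

141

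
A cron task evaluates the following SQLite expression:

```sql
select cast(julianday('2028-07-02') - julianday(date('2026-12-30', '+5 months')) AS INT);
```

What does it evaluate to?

Adding +5 months to 2026-12-30 gives 2027-05-30.
1 day remains in May 2027 after the 30th (31 − 30).
Full months from June 2027 through June 2028 contribute their day counts.
Then 2 days into July 2028.
Total: 1 + 30 + 31 + 31 + 30 + 31 + 30 + 31 + 31 + 29 + 31 + 30 + 31 + 30 + 2 = 399.

399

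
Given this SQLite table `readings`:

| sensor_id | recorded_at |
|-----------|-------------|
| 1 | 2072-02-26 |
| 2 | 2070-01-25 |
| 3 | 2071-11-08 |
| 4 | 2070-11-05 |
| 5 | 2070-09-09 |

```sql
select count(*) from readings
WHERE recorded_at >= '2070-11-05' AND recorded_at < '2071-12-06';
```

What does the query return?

2

Rows in [2070-11-05, 2071-12-06): 2071-11-08, 2070-11-05 → 2 rows.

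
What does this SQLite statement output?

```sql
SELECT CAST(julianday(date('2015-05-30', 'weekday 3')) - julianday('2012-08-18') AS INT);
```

`weekday 3` advances to the next Wednesday; 2015-05-30 is a Saturday, so it moves forward to 2015-06-03.
13 days remain in August 2012 after the 18th (31 − 18).
Full months from September 2012 through May 2015 contribute their day counts.
Then 3 days into June 2015.
Total: 13 + 30 + 31 + 30 + 31 + 31 + 28 + 31 + 30 + 31 + 30 + 31 + 31 + 30 + 31 + 30 + 31 + 31 + 28 + 31 + 30 + 31 + 30 + 31 + 31 + 30 + 31 + 30 + 31 + 31 + 28 + 31 + 30 + 31 + 3 = 1019.

1019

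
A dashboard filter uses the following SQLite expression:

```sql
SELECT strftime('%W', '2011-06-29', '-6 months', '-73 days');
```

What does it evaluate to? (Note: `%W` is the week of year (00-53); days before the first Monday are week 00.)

41

First apply '-6 months', '-73 days': 2011-06-29 → 2010-10-17.
2010-10-17 is a Sunday. SQLite's %W counts Mondays since the year started; the result is 41.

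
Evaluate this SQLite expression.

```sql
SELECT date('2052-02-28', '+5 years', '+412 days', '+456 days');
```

Adding +5 years to 2052-02-28 gives 2057-02-28.
Applying '+412 days' to 2057-02-28: counting 412 days forward gives 2058-04-16.
Applying '+456 days' to 2058-04-16: counting 456 days forward gives 2059-07-16.

2059-07-16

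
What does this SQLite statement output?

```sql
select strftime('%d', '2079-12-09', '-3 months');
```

First apply '-3 months': 2079-12-09 → 2079-09-09.
`%d` extracts the 2-digit day of month: 09.

09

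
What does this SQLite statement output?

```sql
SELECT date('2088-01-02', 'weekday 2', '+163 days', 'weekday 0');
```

2088-06-20

`weekday 2` advances to the next Tuesday; 2088-01-02 is a Friday, so it moves forward to 2088-01-06.
Applying '+163 days' to 2088-01-06: counting 163 days forward gives 2088-06-17.
`weekday 0` advances to the next Sunday; 2088-06-17 is a Thursday, so it moves forward to 2088-06-20.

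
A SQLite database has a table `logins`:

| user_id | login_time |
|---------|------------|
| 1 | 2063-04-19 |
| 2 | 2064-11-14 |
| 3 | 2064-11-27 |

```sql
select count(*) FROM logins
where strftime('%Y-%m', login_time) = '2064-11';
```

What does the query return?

Rows with year-month 2064-11: 2064-11-14, 2064-11-27 → 2.

2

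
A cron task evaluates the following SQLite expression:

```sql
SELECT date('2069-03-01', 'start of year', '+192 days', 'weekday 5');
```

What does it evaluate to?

2069-07-12

`start of year` rewinds 2069-03-01 to 2069-01-01.
Applying '+192 days' to 2069-01-01: counting 192 days forward gives 2069-07-12.
`weekday 5` advances to the next Friday; 2069-07-12 is already a Friday, so it stays at 2069-07-12.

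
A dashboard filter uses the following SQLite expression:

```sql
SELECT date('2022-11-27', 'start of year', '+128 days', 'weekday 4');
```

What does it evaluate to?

`start of year` rewinds 2022-11-27 to 2022-01-01.
Applying '+128 days' to 2022-01-01: counting 128 days forward gives 2022-05-09.
`weekday 4` advances to the next Thursday; 2022-05-09 is a Monday, so it moves forward to 2022-05-12.

2022-05-12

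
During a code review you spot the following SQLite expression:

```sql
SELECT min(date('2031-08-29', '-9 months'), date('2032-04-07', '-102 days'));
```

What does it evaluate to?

date('2031-08-29', '-9 months') → 2030-11-29.
date('2032-04-07', '-102 days') → 2031-12-27.
Earlier of the two is 2030-11-29.

2030-11-29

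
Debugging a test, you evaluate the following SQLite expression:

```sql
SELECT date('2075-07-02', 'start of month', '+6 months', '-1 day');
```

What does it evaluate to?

`start of month` rewinds 2075-07-02 to 2075-07-01.
Adding +6 months to 2075-07-01 gives 2076-01-01.
Going back 1 day from 2076-01-01 reaches 2075-12-31 (last day of December, 31 days).

2075-12-31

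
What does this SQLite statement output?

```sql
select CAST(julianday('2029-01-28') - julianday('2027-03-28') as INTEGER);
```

672

3 days remain in March 2027 after the 28th (31 − 28).
Full months from April 2027 through December 2028 contribute their day counts.
Then 28 days into January 2029.
Total: 3 + 30 + 31 + 30 + 31 + 31 + 30 + 31 + 30 + 31 + 31 + 29 + 31 + 30 + 31 + 30 + 31 + 31 + 30 + 31 + 30 + 31 + 28 = 672.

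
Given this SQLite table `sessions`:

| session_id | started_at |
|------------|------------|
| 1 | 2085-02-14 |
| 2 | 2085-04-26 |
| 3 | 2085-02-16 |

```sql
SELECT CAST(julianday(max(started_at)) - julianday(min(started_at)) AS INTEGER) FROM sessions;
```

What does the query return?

71

MIN = 2085-02-14, MAX = 2085-04-26.
14 days remain in February 2085 after the 14th (28 − 14).
March 2085: 31 days.
Then 26 days into April 2085.
Total: 14 + 31 + 26 = 71.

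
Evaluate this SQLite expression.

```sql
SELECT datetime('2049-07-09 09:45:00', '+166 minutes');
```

2049-07-09 12:31:00

166 minutes = 2h 46m; +166 minutes from 2049-07-09 09:45:00 is 2049-07-09 12:31:00.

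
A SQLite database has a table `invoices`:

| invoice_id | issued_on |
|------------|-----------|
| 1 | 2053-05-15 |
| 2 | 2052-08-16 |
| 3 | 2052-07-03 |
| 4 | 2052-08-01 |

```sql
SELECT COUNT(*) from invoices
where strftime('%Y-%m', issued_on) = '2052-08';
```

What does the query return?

2

Rows with year-month 2052-08: 2052-08-16, 2052-08-01 → 2.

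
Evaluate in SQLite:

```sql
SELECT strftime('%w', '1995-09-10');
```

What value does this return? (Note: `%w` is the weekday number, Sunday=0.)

0

1995-09-10 is a Sunday; with Sunday=0 that is 0.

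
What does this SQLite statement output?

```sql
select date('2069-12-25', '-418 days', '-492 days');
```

Applying '-418 days' to 2069-12-25: counting 418 days back gives 2068-11-02.
Applying '-492 days' to 2068-11-02: counting 492 days back gives 2067-06-29.

2067-06-29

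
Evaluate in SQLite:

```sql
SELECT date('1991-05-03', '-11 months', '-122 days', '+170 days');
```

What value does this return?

1990-07-21

Adding -11 months to 1991-05-03 gives 1990-06-03.
Applying '-122 days' to 1990-06-03: counting 122 days back gives 1990-02-01.
Applying '+170 days' to 1990-02-01: counting 170 days forward gives 1990-07-21.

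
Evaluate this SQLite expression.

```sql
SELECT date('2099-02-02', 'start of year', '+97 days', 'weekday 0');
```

2099-04-12

`start of year` rewinds 2099-02-02 to 2099-01-01.
Applying '+97 days' to 2099-01-01: counting 97 days forward gives 2099-04-08.
`weekday 0` advances to the next Sunday; 2099-04-08 is a Wednesday, so it moves forward to 2099-04-12.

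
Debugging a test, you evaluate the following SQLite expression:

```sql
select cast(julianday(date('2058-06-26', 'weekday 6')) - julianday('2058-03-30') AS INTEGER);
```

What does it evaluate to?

91

`weekday 6` advances to the next Saturday; 2058-06-26 is a Wednesday, so it moves forward to 2058-06-29.
1 day remains in March 2058 after the 30th (31 − 30).
April 2058: 30 days.
May 2058: 31 days.
Then 29 days into June 2058.
Total: 1 + 30 + 31 + 29 = 91.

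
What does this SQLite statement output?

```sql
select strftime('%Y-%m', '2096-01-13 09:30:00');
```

`%Y-%m` extracts the year-month: 2096-01.

2096-01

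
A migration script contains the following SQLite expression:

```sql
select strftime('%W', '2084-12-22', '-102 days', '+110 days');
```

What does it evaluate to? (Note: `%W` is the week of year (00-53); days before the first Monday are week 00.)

First apply '-102 days', '+110 days': 2084-12-22 → 2084-12-30.
2084-12-30 is a Saturday. SQLite's %W counts Mondays since the year started; the result is 52.

52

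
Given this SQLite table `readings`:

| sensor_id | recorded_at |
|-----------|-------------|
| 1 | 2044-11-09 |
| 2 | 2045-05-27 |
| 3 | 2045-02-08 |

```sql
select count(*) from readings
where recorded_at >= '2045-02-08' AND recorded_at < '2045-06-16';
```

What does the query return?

Rows in [2045-02-08, 2045-06-16): 2045-05-27, 2045-02-08 → 2 rows.

2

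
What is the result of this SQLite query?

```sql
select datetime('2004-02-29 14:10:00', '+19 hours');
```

+19 hours from 2004-02-29 14:10:00 is 2004-03-01 09:10:00 (crosses midnight).

2004-03-01 09:10:00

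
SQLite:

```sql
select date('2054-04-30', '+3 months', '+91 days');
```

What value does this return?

Adding +3 months to 2054-04-30 gives 2054-07-30.
Applying '+91 days' to 2054-07-30: counting 91 days forward gives 2054-10-29.

2054-10-29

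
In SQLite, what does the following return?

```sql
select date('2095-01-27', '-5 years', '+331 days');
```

Adding -5 years to 2095-01-27 gives 2090-01-27.
Applying '+331 days' to 2090-01-27: counting 331 days forward gives 2090-12-24.

2090-12-24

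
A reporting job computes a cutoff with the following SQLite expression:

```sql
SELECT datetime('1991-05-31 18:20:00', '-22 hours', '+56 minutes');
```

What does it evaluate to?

1991-05-30 21:16:00

-22 hours from 1991-05-31 18:20:00 is 1991-05-30 20:20:00 (crosses midnight).
+56 minutes from 1991-05-30 20:20:00 is 1991-05-30 21:16:00.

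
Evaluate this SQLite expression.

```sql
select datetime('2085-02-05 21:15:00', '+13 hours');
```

+13 hours from 2085-02-05 21:15:00 is 2085-02-06 10:15:00 (crosses midnight).

2085-02-06 10:15:00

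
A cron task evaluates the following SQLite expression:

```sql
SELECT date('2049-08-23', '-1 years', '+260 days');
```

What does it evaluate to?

2049-05-10

Adding -1 year to 2049-08-23 gives 2048-08-23.
Applying '+260 days' to 2048-08-23: counting 260 days forward gives 2049-05-10.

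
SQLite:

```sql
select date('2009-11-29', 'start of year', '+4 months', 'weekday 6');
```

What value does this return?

2009-05-02

`start of year` rewinds 2009-11-29 to 2009-01-01.
Adding +4 months to 2009-01-01 gives 2009-05-01.
`weekday 6` advances to the next Saturday; 2009-05-01 is a Friday, so it moves forward to 2009-05-02.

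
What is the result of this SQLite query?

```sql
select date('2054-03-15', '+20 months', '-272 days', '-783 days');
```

2052-12-25

Adding +20 months to 2054-03-15 gives 2055-11-15.
Applying '-272 days' to 2055-11-15: counting 272 days back gives 2055-02-16.
Applying '-783 days' to 2055-02-16: counting 783 days back gives 2052-12-25.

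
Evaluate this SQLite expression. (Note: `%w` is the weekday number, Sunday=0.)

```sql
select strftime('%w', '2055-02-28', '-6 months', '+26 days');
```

3

First apply '-6 months', '+26 days': 2055-02-28 → 2054-09-23.
2054-09-23 is a Wednesday; with Sunday=0 that is 3.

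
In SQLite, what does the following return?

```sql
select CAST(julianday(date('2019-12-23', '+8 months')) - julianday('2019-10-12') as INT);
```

316

Adding +8 months to 2019-12-23 gives 2020-08-23.
19 days remain in October 2019 after the 12th (31 − 12).
Full months from November 2019 through July 2020 contribute their day counts.
Then 23 days into August 2020.
Total: 19 + 30 + 31 + 31 + 29 + 31 + 30 + 31 + 30 + 31 + 23 = 316.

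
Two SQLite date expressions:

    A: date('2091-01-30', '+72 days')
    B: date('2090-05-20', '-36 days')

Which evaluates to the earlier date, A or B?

B

A = 2091-04-12.
B = 2090-04-14.
B is earlier.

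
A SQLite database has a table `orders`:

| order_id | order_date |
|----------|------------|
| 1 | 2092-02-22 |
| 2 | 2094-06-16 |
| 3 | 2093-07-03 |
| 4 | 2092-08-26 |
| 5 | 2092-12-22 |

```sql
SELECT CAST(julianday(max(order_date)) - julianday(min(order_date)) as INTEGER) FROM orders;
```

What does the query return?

MIN = 2092-02-22, MAX = 2094-06-16.
7 days remain in February 2092 after the 22nd (29 − 22).
Full months from March 2092 through May 2094 contribute their day counts.
Then 16 days into June 2094.
Total: 7 + 31 + 30 + 31 + 30 + 31 + 31 + 30 + 31 + 30 + 31 + 31 + 28 + 31 + 30 + 31 + 30 + 31 + 31 + 30 + 31 + 30 + 31 + 31 + 28 + 31 + 30 + 31 + 16 = 845.

845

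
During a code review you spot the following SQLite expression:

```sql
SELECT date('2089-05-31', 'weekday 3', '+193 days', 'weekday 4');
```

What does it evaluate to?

2089-12-15

`weekday 3` advances to the next Wednesday; 2089-05-31 is a Tuesday, so it moves forward to 2089-06-01.
Applying '+193 days' to 2089-06-01: counting 193 days forward gives 2089-12-11.
`weekday 4` advances to the next Thursday; 2089-12-11 is a Sunday, so it moves forward to 2089-12-15.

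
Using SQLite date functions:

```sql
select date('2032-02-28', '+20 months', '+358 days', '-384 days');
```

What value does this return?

2033-10-02

Adding +20 months to 2032-02-28 gives 2033-10-28.
Applying '+358 days' to 2033-10-28: counting 358 days forward gives 2034-10-21.
Applying '-384 days' to 2034-10-21: counting 384 days back gives 2033-10-02.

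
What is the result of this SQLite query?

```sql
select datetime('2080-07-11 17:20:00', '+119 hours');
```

2080-07-16 16:20:00

+119 hours from 2080-07-11 17:20:00 is 2080-07-16 16:20:00 (crosses midnight).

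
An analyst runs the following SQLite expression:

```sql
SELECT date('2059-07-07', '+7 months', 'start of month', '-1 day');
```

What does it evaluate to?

2060-01-31

Adding +7 months to 2059-07-07 gives 2060-02-07.
`start of month` rewinds 2060-02-07 to 2060-02-01.
Going back 1 day from 2060-02-01 reaches 2060-01-31 (last day of January, 31 days).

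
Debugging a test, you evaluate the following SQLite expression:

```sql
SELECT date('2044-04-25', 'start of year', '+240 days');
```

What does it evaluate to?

`start of year` rewinds 2044-04-25 to 2044-01-01.
Applying '+240 days' to 2044-01-01: counting 240 days forward gives 2044-08-28.

2044-08-28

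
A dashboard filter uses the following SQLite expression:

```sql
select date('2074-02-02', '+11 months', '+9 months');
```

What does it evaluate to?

Adding +11 months to 2074-02-02 gives 2075-01-02.
Adding +9 months to 2075-01-02 gives 2075-10-02.

2075-10-02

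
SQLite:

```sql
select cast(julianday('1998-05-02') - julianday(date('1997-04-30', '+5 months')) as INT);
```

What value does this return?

214

Adding +5 months to 1997-04-30 gives 1997-09-30.
0 days remain in September 1997 after the 30th (30 − 30).
Full months from October 1997 through April 1998 contribute their day counts.
Then 2 days into May 1998.
Total: 0 + 31 + 30 + 31 + 31 + 28 + 31 + 30 + 2 = 214.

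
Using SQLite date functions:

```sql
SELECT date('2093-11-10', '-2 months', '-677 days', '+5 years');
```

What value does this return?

2096-11-03

Adding -2 months to 2093-11-10 gives 2093-09-10.
Applying '-677 days' to 2093-09-10: counting 677 days back gives 2091-11-03.
Adding +5 years to 2091-11-03 gives 2096-11-03.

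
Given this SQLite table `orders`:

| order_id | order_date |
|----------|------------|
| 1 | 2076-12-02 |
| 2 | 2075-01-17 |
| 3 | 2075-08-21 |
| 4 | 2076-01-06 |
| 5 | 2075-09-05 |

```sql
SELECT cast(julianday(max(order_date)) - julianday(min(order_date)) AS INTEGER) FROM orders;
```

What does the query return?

MIN = 2075-01-17, MAX = 2076-12-02.
14 days remain in January 2075 after the 17th (31 − 17).
Full months from February 2075 through November 2076 contribute their day counts.
Then 2 days into December 2076.
Total: 14 + 28 + 31 + 30 + 31 + 30 + 31 + 31 + 30 + 31 + 30 + 31 + 31 + 29 + 31 + 30 + 31 + 30 + 31 + 31 + 30 + 31 + 30 + 2 = 685.

685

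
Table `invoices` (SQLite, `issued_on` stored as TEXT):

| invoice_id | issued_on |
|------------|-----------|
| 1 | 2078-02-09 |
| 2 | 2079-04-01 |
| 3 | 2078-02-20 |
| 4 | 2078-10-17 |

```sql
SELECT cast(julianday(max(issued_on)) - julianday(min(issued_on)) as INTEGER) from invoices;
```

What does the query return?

416

MIN = 2078-02-09, MAX = 2079-04-01.
19 days remain in February 2078 after the 9th (28 − 9).
Full months from March 2078 through March 2079 contribute their day counts.
Then 1 day into April 2079.
Total: 19 + 31 + 30 + 31 + 30 + 31 + 31 + 30 + 31 + 30 + 31 + 31 + 28 + 31 + 1 = 416.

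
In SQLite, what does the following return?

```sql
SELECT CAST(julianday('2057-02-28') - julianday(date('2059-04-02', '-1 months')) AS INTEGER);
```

Adding -1 month to 2059-04-02 gives 2059-03-02.
0 days remain in February 2057 after the 28th (28 − 28).
Full months from March 2057 through February 2059 contribute their day counts.
Then 2 days into March 2059.
Total: 0 + 31 + 30 + 31 + 30 + 31 + 31 + 30 + 31 + 30 + 31 + 31 + 28 + 31 + 30 + 31 + 30 + 31 + 31 + 30 + 31 + 30 + 31 + 31 + 28 + 2 = 732.
The subtraction is earlier − later, so the result is −732 → -732.

-732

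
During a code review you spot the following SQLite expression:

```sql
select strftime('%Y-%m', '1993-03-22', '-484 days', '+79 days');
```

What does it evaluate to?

1992-02

First apply '-484 days', '+79 days': 1993-03-22 → 1992-02-11.
`%Y-%m` extracts the year-month: 1992-02.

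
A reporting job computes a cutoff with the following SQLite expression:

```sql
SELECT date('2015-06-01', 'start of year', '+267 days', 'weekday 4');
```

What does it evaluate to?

`start of year` rewinds 2015-06-01 to 2015-01-01.
Applying '+267 days' to 2015-01-01: counting 267 days forward gives 2015-09-25.
`weekday 4` advances to the next Thursday; 2015-09-25 is a Friday, so it moves forward to 2015-10-01.

2015-10-01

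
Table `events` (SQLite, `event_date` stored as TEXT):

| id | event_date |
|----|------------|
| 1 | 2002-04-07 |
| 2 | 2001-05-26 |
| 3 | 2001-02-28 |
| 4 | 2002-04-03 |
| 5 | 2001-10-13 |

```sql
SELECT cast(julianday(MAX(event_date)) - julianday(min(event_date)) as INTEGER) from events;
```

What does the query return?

MIN = 2001-02-28, MAX = 2002-04-07.
0 days remain in February 2001 after the 28th (28 − 28).
Full months from March 2001 through March 2002 contribute their day counts.
Then 7 days into April 2002.
Total: 0 + 31 + 30 + 31 + 30 + 31 + 31 + 30 + 31 + 30 + 31 + 31 + 28 + 31 + 7 = 403.

403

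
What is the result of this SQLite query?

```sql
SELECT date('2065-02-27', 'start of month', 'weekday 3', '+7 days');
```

2065-02-11

`start of month` rewinds 2065-02-27 to 2065-02-01.
`weekday 3` advances to the next Wednesday; 2065-02-01 is a Sunday, so it moves forward to 2065-02-04.
Advancing 7 more days within February lands on 2065-02-11.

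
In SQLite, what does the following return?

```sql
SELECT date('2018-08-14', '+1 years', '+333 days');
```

2020-07-12

Adding +1 year to 2018-08-14 gives 2019-08-14.
Applying '+333 days' to 2019-08-14: counting 333 days forward gives 2020-07-12.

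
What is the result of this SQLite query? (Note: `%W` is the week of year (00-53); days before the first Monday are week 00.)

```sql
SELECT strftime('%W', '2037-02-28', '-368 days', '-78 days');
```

First apply '-368 days', '-78 days': 2037-02-28 → 2035-12-10.
2035-12-10 is a Monday. SQLite's %W counts Mondays since the year started; the result is 50.

50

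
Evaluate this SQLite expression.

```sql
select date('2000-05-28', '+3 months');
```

2000-08-28

Adding +3 months to 2000-05-28 gives 2000-08-28.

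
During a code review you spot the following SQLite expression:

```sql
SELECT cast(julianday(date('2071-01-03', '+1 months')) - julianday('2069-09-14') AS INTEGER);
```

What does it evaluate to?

507

Adding +1 month to 2071-01-03 gives 2071-02-03.
16 days remain in September 2069 after the 14th (30 − 14).
Full months from October 2069 through January 2071 contribute their day counts.
Then 3 days into February 2071.
Total: 16 + 31 + 30 + 31 + 31 + 28 + 31 + 30 + 31 + 30 + 31 + 31 + 30 + 31 + 30 + 31 + 31 + 3 = 507.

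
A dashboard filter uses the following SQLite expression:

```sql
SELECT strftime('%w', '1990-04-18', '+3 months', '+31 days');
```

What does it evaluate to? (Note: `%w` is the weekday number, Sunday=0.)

First apply '+3 months', '+31 days': 1990-04-18 → 1990-08-18.
1990-08-18 is a Saturday; with Sunday=0 that is 6.

6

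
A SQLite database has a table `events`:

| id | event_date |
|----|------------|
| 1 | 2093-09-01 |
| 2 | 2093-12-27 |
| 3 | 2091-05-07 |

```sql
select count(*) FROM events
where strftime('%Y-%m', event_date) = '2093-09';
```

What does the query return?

1

Rows with year-month 2093-09: 2093-09-01 → 1.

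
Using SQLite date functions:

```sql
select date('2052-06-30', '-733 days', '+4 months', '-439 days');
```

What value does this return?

Applying '-733 days' to 2052-06-30: counting 733 days back gives 2050-06-28.
Adding +4 months to 2050-06-28 gives 2050-10-28.
Applying '-439 days' to 2050-10-28: counting 439 days back gives 2049-08-15.

2049-08-15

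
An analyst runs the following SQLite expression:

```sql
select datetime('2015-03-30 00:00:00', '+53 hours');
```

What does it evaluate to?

+53 hours from 2015-03-30 00:00:00 is 2015-04-01 05:00:00 (crosses midnight).

2015-04-01 05:00:00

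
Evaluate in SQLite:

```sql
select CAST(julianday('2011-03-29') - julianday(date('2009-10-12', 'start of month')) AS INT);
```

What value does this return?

`start of month` rewinds 2009-10-12 to 2009-10-01.
30 days remain in October 2009 after the 1st (31 − 1).
Full months from November 2009 through February 2011 contribute their day counts.
Then 29 days into March 2011.
Total: 30 + 30 + 31 + 31 + 28 + 31 + 30 + 31 + 30 + 31 + 31 + 30 + 31 + 30 + 31 + 31 + 28 + 29 = 544.

544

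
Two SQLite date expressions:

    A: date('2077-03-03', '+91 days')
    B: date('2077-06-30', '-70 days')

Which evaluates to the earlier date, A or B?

A = 2077-06-02.
B = 2077-04-21.
B is earlier.

B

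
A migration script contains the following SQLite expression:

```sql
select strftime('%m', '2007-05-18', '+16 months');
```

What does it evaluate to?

First apply '+16 months': 2007-05-18 → 2008-09-18.
`%m` extracts the 2-digit month (01-12): 09.

09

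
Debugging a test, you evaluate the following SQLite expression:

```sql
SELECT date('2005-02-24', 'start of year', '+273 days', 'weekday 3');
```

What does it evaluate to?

2005-10-05

`start of year` rewinds 2005-02-24 to 2005-01-01.
Applying '+273 days' to 2005-01-01: counting 273 days forward gives 2005-10-01.
`weekday 3` advances to the next Wednesday; 2005-10-01 is a Saturday, so it moves forward to 2005-10-05.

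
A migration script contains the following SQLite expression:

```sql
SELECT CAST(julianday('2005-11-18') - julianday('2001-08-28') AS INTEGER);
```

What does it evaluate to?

1543

3 days remain in August 2001 after the 28th (31 − 28).
Full months from September 2001 through October 2005 contribute their day counts.
Then 18 days into November 2005.
Total: 3 + 30 + 31 + 30 + 31 + 31 + 28 + 31 + 30 + 31 + 30 + 31 + 31 + 30 + 31 + 30 + 31 + 31 + 28 + 31 + 30 + 31 + 30 + 31 + 31 + 30 + 31 + 30 + 31 + 31 + 29 + 31 + 30 + 31 + 30 + 31 + 31 + 30 + 31 + 30 + 31 + 31 + 28 + 31 + 30 + 31 + 30 + 31 + 31 + 30 + 31 + 18 = 1543.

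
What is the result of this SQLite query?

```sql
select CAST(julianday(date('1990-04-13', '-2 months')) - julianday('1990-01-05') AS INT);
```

39

Adding -2 months to 1990-04-13 gives 1990-02-13.
26 days remain in January 1990 after the 5th (31 − 5).
Then 13 days into February 1990.
Total: 26 + 13 = 39.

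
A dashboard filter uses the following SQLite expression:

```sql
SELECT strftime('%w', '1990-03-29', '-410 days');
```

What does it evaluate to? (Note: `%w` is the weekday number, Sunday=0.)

0

First apply '-410 days': 1990-03-29 → 1989-02-12.
1989-02-12 is a Sunday; with Sunday=0 that is 0.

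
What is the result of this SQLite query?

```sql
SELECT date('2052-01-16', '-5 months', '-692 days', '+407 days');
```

Adding -5 months to 2052-01-16 gives 2051-08-16.
Applying '-692 days' to 2051-08-16: counting 692 days back gives 2049-09-23.
Applying '+407 days' to 2049-09-23: counting 407 days forward gives 2050-11-04.

2050-11-04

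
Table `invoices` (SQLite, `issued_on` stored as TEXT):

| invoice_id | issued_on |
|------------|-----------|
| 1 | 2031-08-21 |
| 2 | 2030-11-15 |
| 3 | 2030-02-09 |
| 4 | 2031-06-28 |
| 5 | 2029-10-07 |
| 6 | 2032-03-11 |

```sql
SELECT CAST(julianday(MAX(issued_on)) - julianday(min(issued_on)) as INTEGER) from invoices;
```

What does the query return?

886

MIN = 2029-10-07, MAX = 2032-03-11.
24 days remain in October 2029 after the 7th (31 − 7).
Full months from November 2029 through February 2032 contribute their day counts.
Then 11 days into March 2032.
Total: 24 + 30 + 31 + 31 + 28 + 31 + 30 + 31 + 30 + 31 + 31 + 30 + 31 + 30 + 31 + 31 + 28 + 31 + 30 + 31 + 30 + 31 + 31 + 30 + 31 + 30 + 31 + 31 + 29 + 11 = 886.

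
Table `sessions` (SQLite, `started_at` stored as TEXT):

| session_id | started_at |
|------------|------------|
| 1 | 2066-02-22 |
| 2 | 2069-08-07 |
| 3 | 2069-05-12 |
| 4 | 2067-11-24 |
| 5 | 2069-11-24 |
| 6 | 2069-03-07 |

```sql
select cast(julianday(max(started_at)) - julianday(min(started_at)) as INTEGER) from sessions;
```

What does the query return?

1371

MIN = 2066-02-22, MAX = 2069-11-24.
6 days remain in February 2066 after the 22nd (28 − 22).
Full months from March 2066 through October 2069 contribute their day counts.
Then 24 days into November 2069.
Total: 6 + 31 + 30 + 31 + 30 + 31 + 31 + 30 + 31 + 30 + 31 + 31 + 28 + 31 + 30 + 31 + 30 + 31 + 31 + 30 + 31 + 30 + 31 + 31 + 29 + 31 + 30 + 31 + 30 + 31 + 31 + 30 + 31 + 30 + 31 + 31 + 28 + 31 + 30 + 31 + 30 + 31 + 31 + 30 + 31 + 24 = 1371.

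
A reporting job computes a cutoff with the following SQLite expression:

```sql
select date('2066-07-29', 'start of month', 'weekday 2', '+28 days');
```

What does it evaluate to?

2066-08-03

`start of month` rewinds 2066-07-29 to 2066-07-01.
`weekday 2` advances to the next Tuesday; 2066-07-01 is a Thursday, so it moves forward to 2066-07-06.
July 2066 has 31 days; 25 remain after the 6th, so 26 days reach 2066-08-01.
Advancing 2 more days within August lands on 2066-08-03.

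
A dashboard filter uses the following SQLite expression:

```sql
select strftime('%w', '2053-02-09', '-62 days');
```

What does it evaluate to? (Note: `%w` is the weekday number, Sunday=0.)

1

First apply '-62 days': 2053-02-09 → 2052-12-09.
2052-12-09 is a Monday; with Sunday=0 that is 1.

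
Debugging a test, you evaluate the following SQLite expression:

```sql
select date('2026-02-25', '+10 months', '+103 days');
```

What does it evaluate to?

2027-04-07

Adding +10 months to 2026-02-25 gives 2026-12-25.
Applying '+103 days' to 2026-12-25: counting 103 days forward gives 2027-04-07.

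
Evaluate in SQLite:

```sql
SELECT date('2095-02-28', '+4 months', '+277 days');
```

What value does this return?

2096-03-31

Adding +4 months to 2095-02-28 gives 2095-06-28.
Applying '+277 days' to 2095-06-28: counting 277 days forward gives 2096-03-31.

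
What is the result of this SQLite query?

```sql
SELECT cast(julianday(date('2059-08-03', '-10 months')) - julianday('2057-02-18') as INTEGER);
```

592

Adding -10 months to 2059-08-03 gives 2058-10-03.
10 days remain in February 2057 after the 18th (28 − 18).
Full months from March 2057 through September 2058 contribute their day counts.
Then 3 days into October 2058.
Total: 10 + 31 + 30 + 31 + 30 + 31 + 31 + 30 + 31 + 30 + 31 + 31 + 28 + 31 + 30 + 31 + 30 + 31 + 31 + 30 + 3 = 592.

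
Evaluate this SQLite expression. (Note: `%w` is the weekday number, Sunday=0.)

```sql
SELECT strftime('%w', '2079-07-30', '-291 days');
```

3

First apply '-291 days': 2079-07-30 → 2078-10-12.
2078-10-12 is a Wednesday; with Sunday=0 that is 3.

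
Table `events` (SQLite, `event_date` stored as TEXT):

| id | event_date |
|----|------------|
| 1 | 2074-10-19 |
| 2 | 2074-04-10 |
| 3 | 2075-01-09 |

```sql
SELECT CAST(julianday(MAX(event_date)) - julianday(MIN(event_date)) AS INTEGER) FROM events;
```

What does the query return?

MIN = 2074-04-10, MAX = 2075-01-09.
20 days remain in April 2074 after the 10th (30 − 10).
Full months from May 2074 through December 2074 contribute their day counts.
Then 9 days into January 2075.
Total: 20 + 31 + 30 + 31 + 31 + 30 + 31 + 30 + 31 + 9 = 274.

274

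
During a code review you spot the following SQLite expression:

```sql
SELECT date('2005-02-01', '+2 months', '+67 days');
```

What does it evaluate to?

2005-06-07

Adding +2 months to 2005-02-01 gives 2005-04-01.
Applying '+67 days' to 2005-04-01: counting 67 days forward gives 2005-06-07.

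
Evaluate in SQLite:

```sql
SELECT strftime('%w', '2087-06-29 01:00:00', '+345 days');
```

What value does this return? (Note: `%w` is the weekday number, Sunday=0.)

2

First apply '+345 days': 2087-06-29 01:00:00 → 2088-06-08 01:00:00.
2088-06-08 is a Tuesday; with Sunday=0 that is 2.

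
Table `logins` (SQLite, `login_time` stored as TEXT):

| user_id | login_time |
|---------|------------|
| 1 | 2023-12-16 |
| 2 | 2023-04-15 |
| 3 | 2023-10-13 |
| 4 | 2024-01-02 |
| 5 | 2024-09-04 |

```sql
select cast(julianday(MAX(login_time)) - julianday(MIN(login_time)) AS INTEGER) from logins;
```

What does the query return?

508

MIN = 2023-04-15, MAX = 2024-09-04.
15 days remain in April 2023 after the 15th (30 − 15).
Full months from May 2023 through August 2024 contribute their day counts.
Then 4 days into September 2024.
Total: 15 + 31 + 30 + 31 + 31 + 30 + 31 + 30 + 31 + 31 + 29 + 31 + 30 + 31 + 30 + 31 + 31 + 4 = 508.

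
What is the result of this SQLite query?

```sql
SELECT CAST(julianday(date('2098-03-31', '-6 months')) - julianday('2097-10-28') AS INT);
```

-27

Adding -6 months to 2098-03-31 targets 2097-09-31. September 2097 has only 30 days, so SQLite normalizes the 1-day overflow forward to 2097-10-01.
Both dates are in October 2097: 28 − 1 = 27.
The subtraction is earlier − later, so the result is −27 → -27.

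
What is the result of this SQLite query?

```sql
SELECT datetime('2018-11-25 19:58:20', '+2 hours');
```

2018-11-25 21:58:20

+2 hours from 2018-11-25 19:58:20 is 2018-11-25 21:58:20.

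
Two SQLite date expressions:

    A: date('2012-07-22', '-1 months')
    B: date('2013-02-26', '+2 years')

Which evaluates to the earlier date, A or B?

A = 2012-06-22.
B = 2015-02-26.
A is earlier.

A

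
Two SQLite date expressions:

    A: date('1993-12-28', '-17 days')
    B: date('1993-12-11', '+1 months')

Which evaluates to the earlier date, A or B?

A = 1993-12-11.
B = 1994-01-11.
A is earlier.

A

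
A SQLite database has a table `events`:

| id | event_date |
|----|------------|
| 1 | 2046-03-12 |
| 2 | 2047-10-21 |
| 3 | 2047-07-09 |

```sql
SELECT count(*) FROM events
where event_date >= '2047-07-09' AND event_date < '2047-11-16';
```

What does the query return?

Rows in [2047-07-09, 2047-11-16): 2047-10-21, 2047-07-09 → 2 rows.

2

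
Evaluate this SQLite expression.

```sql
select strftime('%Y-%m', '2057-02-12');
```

`%Y-%m` extracts the year-month: 2057-02.

2057-02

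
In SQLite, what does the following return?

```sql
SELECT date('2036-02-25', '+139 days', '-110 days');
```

Applying '+139 days' to 2036-02-25: counting 139 days forward gives 2036-07-13.
Applying '-110 days' to 2036-07-13: counting 110 days back gives 2036-03-25.

2036-03-25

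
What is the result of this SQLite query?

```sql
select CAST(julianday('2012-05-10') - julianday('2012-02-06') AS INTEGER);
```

94

23 days remain in February 2012 after the 6th (29 − 6).
March 2012: 31 days.
April 2012: 30 days.
Then 10 days into May 2012.
Total: 23 + 31 + 30 + 10 = 94.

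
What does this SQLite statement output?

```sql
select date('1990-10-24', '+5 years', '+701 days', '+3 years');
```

Adding +5 years to 1990-10-24 gives 1995-10-24.
Applying '+701 days' to 1995-10-24: counting 701 days forward gives 1997-09-24.
Adding +3 years to 1997-09-24 gives 2000-09-24.

2000-09-24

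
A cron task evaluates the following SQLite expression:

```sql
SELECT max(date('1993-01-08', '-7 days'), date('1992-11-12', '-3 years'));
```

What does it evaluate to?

1993-01-01

date('1993-01-08', '-7 days') → 1993-01-01.
date('1992-11-12', '-3 years') → 1989-11-12.
Later of the two is 1993-01-01.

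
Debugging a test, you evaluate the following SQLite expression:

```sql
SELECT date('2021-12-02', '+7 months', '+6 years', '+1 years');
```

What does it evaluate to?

2029-07-02

Adding +7 months to 2021-12-02 gives 2022-07-02.
Adding +6 years to 2022-07-02 gives 2028-07-02.
Adding +1 year to 2028-07-02 gives 2029-07-02.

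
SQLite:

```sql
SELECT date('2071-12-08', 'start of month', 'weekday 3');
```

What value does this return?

2071-12-02

`start of month` rewinds 2071-12-08 to 2071-12-01.
`weekday 3` advances to the next Wednesday; 2071-12-01 is a Tuesday, so it moves forward to 2071-12-02.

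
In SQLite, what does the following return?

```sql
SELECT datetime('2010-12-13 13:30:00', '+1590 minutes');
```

2010-12-14 16:00:00

1590 minutes = 26h 30m; +1590 minutes from 2010-12-13 13:30:00 is 2010-12-14 16:00:00 (crosses midnight).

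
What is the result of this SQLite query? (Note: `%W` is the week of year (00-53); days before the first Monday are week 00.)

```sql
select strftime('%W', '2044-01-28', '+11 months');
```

52

First apply '+11 months': 2044-01-28 → 2044-12-28.
2044-12-28 is a Wednesday. SQLite's %W counts Mondays since the year started; the result is 52.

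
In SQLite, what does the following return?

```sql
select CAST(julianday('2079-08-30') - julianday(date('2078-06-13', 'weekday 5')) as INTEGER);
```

`weekday 5` advances to the next Friday; 2078-06-13 is a Monday, so it moves forward to 2078-06-17.
13 days remain in June 2078 after the 17th (30 − 17).
Full months from July 2078 through July 2079 contribute their day counts.
Then 30 days into August 2079.
Total: 13 + 31 + 31 + 30 + 31 + 30 + 31 + 31 + 28 + 31 + 30 + 31 + 30 + 31 + 30 = 439.

439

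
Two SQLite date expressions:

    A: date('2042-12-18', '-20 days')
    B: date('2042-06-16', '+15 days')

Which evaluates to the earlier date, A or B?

A = 2042-11-28.
B = 2042-07-01.
B is earlier.

B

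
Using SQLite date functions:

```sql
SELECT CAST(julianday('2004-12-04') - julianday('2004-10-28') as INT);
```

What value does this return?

37

3 days remain in October 2004 after the 28th (31 − 28).
November 2004: 30 days.
Then 4 days into December 2004.
Total: 3 + 30 + 4 = 37.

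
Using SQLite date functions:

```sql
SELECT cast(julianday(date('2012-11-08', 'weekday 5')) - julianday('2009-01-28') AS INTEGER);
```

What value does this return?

1381

`weekday 5` advances to the next Friday; 2012-11-08 is a Thursday, so it moves forward to 2012-11-09.
3 days remain in January 2009 after the 28th (31 − 28).
Full months from February 2009 through October 2012 contribute their day counts.
Then 9 days into November 2012.
Total: 3 + 28 + 31 + 30 + 31 + 30 + 31 + 31 + 30 + 31 + 30 + 31 + 31 + 28 + 31 + 30 + 31 + 30 + 31 + 31 + 30 + 31 + 30 + 31 + 31 + 28 + 31 + 30 + 31 + 30 + 31 + 31 + 30 + 31 + 30 + 31 + 31 + 29 + 31 + 30 + 31 + 30 + 31 + 31 + 30 + 31 + 9 = 1381.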